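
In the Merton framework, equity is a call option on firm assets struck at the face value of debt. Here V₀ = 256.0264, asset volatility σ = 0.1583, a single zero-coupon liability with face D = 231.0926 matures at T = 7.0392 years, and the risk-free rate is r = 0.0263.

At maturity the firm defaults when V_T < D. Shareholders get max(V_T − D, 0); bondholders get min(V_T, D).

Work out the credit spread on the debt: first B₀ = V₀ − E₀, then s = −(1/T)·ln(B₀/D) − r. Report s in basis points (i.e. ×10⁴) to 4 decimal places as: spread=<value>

Work the structural quantities from V₀ = 256.0264 against face 231.0926:
d₁ = [ln(V₀/D) + (r + σ²/2)T] / (σ√T)
   = [ln(256.0264/231.0926) + (0.0263 + 0.5·0.1583²)·7.0392] / (0.1583·√7.0392)
   = [0.102462 + 0.273328] / 0.419993 = 0.894753
d₂ = d₁ − σ√T = 0.894753 − 0.419993 = 0.474759
N(d₁) = 0.814540,  N(d₂) = 0.682521,  e^(−rT) = 0.830995
E₀ = V₀·N(d₁) − D·e^(−rT)·N(d₂)
   = 256.0264·0.814540 − 231.0926·0.830995·0.682521 = 77.474676
B₀ = V₀ − E₀ = 256.0264 − 77.474676 = 178.551724
spread = −(1/T)·ln(B₀/D) − r = −(1/7.0392)·ln(178.551724/231.0926) − 0.0263 = 0.01034339
in basis points: 0.01034339 × 10⁴ = 103.4339 bp

spread=103.4339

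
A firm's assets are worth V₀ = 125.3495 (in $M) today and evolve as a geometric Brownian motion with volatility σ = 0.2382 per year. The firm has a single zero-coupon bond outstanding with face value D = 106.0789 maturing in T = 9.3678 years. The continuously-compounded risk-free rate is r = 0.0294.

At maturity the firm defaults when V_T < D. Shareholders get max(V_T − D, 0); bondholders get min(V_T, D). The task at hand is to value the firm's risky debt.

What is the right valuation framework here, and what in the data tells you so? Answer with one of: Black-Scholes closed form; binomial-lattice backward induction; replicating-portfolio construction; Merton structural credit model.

framework: Merton structural credit model

Key observation: a levered firm with one bullet debt due at 9.3678 years is the canonical structural-credit setup: equity is a call on the firm's assets struck at the face value.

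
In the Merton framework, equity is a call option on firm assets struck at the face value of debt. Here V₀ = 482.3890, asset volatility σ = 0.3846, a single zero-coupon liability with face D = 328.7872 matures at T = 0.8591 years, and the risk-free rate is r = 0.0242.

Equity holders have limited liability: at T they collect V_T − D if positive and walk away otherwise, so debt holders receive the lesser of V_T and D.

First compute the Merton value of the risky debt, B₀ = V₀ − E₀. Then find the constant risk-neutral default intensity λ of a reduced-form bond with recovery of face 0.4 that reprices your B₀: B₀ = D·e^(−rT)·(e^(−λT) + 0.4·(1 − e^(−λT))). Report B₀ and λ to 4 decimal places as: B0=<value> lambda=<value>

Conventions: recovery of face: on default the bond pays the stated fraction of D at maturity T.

B0=313.1002 lambda=0.0550

Equity is a call on the firm's assets struck at D = 328.7872:
d₁ = [ln(V₀/D) + (r + σ²/2)T] / (σ√T)
   = [ln(482.3890/328.7872) + (0.0242 + 0.5·0.3846²)·0.8591] / (0.3846·√0.8591)
   = [0.383340 + 0.084328] / 0.356477 = 1.311918
d₂ = d₁ − σ√T = 1.311918 − 0.356477 = 0.955441
N(d₁) = 0.905226,  N(d₂) = 0.830323,  e^(−rT) = 0.979424
E₀ = V₀·N(d₁) − D·e^(−rT)·N(d₂)
   = 482.3890·0.905226 − 328.7872·0.979424·0.830323 = 169.288759
B₀ = V₀ − E₀ = 482.3890 − 169.288759 = 313.100241
e^(−λT) = (B₀·e^(rT)/D − 0.4)/(1 − 0.4) = (313.1002·1.021008/328.7872 − 0.4)/0.6 = 0.95382302
λ = −ln(0.95382302)/0.8591 = 0.055031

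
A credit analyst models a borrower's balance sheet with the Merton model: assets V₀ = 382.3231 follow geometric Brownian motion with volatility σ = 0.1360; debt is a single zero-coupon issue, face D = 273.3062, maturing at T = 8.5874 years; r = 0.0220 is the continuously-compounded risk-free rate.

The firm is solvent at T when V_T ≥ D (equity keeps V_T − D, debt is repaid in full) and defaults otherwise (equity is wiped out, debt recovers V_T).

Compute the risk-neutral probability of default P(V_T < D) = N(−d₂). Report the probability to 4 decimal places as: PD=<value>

PD=0.1320

Work the structural quantities from V₀ = 382.3231 against face 273.3062:
d₁ = [ln(V₀/D) + (r + σ²/2)T] / (σ√T)
   = [ln(382.3231/273.3062) + (0.0220 + 0.5·0.1360²)·8.5874] / (0.1360·√8.5874)
   = [0.335673 + 0.268339] / 0.398538 = 1.515570
d₂ = d₁ − σ√T = 1.515570 − 0.398538 = 1.117032
risk-neutral PD = N(−d₂) = N(-1.117032) = 0.131990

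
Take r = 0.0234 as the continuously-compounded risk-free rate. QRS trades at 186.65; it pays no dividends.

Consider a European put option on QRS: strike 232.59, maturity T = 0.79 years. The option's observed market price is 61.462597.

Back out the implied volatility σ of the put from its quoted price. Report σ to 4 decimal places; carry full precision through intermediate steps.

At σ = 0.5081 the Black–Scholes value reproduces the quote:
σ√T = 0.5081·√0.79 = 0.451609
d₁ = (ln(S/K) + (r+σ²/2)T) / (σ√T) = (ln(186.65/232.59) + (0.0234+0.5081²/2)·0.79) / 0.451609 = (-0.220042 + 0.120461) / 0.451609 = -0.220502
d₂ = d₁ − σ√T = -0.220502 − 0.451609 = -0.672111
e^{−rT} = 0.981684
N(−d₁) = 0.587260,  N(−d₂) = 0.749243
V = K·e^{−rT}·N(−d₂) − S·N(−d₁) = 171.074640 − 109.612043 = 61.462597 (equal to the quote); since ∂V/∂σ > 0 for all σ, the implied volatility is unique

sigma = 0.5081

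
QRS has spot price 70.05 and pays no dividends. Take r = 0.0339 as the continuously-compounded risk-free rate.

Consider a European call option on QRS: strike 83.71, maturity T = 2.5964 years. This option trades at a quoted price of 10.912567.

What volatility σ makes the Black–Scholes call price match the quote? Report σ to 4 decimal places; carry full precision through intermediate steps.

At σ = 0.2993 the Black–Scholes value reproduces the quote:
σ√T = 0.2993·√2.5964 = 0.482273
d₁ = (ln(S/K) + (r+σ²/2)T) / (σ√T) = (ln(70.05/83.71) + (0.0339+0.2993²/2)·2.5964) / 0.482273 = (-0.178149 + 0.204311) / 0.482273 = 0.054248
d₂ = d₁ − σ√T = 0.054248 − 0.482273 = -0.428025
e^{−rT} = 0.915744
N(d₁) = 0.521631,  N(d₂) = 0.334317
V = S·N(d₁) − K·e^{−rT}·N(d₂) = 36.540258 − 25.627691 = 10.912567 (matching the quote); vega is positive throughout, so no other σ reproduces this price

sigma = 0.2993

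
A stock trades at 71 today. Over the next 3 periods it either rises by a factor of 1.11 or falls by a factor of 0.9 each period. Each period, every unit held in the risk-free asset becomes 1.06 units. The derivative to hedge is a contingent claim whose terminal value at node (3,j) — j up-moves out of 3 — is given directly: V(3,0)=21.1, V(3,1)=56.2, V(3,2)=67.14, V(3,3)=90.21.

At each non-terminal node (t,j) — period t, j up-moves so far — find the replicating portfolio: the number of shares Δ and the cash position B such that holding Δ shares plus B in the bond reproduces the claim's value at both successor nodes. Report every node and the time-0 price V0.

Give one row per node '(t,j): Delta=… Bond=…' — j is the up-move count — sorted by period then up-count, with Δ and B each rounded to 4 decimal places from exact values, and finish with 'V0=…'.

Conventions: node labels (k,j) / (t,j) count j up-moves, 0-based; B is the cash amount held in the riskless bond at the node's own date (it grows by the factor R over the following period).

Under the risk-neutral measure, an up-move has probability p* = (R−d)/(u−d) = 0.7619 and values discount at R = 1.06.
At maturity the claim pays: V(3,0)=21.1000, V(3,1)=56.2000, V(3,2)=67.1400, V(3,3)=90.2100
Node (2,0) S=57.5100: V=(p*·56.2000+(1−p*)·21.1000)/1.06=45.1348; Δ=(56.2000−21.1000)/(63.8361−51.7590)=2.9063; B=V−Δ·S=-122.0081
Node (2,1) S=70.9290: V=(p*·67.1400+(1−p*)·56.2000)/1.06=60.8823; Δ=(67.1400−56.2000)/(78.7312−63.8361)=0.7345; B=V−Δ·S=8.7871
Node (2,2) S=87.4791: V=(p*·90.2100+(1−p*)·67.1400)/1.06=79.9218; Δ=(90.2100−67.1400)/(97.1018−78.7312)=1.2558; B=V−Δ·S=-29.9353
Node (1,0) S=63.9000: V=(p*·60.8823+(1−p*)·45.1348)/1.06=53.8990; Δ=(60.8823−45.1348)/(70.9290−57.5100)=1.1735; B=V−Δ·S=-21.0893
Node (1,1) S=78.8100: V=(p*·79.9218+(1−p*)·60.8823)/1.06=71.1213; Δ=(79.9218−60.8823)/(87.4791−70.9290)=1.1504; B=V−Δ·S=-19.5431
Node (0,0) S=71.0000: V=(p*·71.1213+(1−p*)·53.8990)/1.06=63.2271; Δ=(71.1213−53.8990)/(78.8100−63.9000)=1.1551; B=V−Δ·S=-18.7842
Verification: the root portfolio costs Δ(0,0)·S0 + B(0,0) = 63.2271, matching V0.

(0,0): Delta=1.1551 Bond=-18.7842
(1,0): Delta=1.1735 Bond=-21.0893
(1,1): Delta=1.1504 Bond=-19.5431
(2,0): Delta=2.9063 Bond=-122.0081
(2,1): Delta=0.7345 Bond=8.7871
(2,2): Delta=1.2558 Bond=-29.9353
V0=63.2271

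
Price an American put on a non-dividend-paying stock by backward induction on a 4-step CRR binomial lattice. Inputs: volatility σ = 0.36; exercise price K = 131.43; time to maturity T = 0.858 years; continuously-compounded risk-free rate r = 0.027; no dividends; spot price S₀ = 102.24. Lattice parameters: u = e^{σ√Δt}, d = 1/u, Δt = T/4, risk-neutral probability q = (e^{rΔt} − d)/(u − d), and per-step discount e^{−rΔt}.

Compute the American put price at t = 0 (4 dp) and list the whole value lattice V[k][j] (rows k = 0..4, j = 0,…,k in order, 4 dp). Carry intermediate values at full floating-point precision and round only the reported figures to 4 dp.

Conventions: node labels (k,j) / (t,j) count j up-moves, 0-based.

price = 32.7153
tree:
32.7153
44.8913 19.6976
58.1813 30.5948 7.9301
69.4303 44.8913 15.2144 0.0000
78.9517 58.1813 29.1900 0.0000 0.0000

Δt=0.21450  u=1.18144  d=0.84643  q=0.47575  discount=0.99423
step 4 (expiry): payoffs max(K−S,0) = 78.9517 58.1813 29.1900 0.0000 0.0000
k=3: (k=3,j=0): S=61.9997, K−S=69.4303, hold=68.6713 ⇒ V=69.4303 exercise | (k=3,j=1): S=86.5387, K−S=44.8913, hold=44.1323 ⇒ V=44.8913 exercise | (k=3,j=2): S=120.7900, K−S=10.6400, hold=15.2144 ⇒ V=15.2144 continue | (k=3,j=3): S=168.5978, K−S=0.0000, hold=0.0000 ⇒ V=0.0000 continue
k=2: (k=2,j=0): S=73.2487, K−S=58.1813, hold=57.4223 ⇒ V=58.1813 exercise | (k=2,j=1): S=102.2400, K−S=29.1900, hold=30.5948 ⇒ V=30.5948 continue | (k=2,j=2): S=142.7058, K−S=0.0000, hold=7.9301 ⇒ V=7.9301 continue
k=1: (k=1,j=0): S=86.5387, K−S=44.8913, hold=44.7968 ⇒ V=44.8913 exercise | (k=1,j=1): S=120.7900, K−S=10.6400, hold=19.6976 ⇒ V=19.6976 continue
k=0: (k=0,j=0): S=102.2400, K−S=29.1900, hold=32.7153 ⇒ V=32.7153 continue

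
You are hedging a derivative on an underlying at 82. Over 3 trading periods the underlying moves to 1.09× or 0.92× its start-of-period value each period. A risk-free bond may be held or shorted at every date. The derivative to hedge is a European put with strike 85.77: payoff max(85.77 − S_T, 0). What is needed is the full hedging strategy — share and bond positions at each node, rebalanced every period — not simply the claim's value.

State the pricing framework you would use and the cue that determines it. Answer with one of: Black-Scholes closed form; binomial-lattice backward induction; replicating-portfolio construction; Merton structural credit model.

framework: replicating-portfolio construction

Key observation: what is demanded is not a single number but the (Δ, B) position at each node of the 1.09/0.92 tree starting at 82; constructing those positions is the replicating-portfolio method.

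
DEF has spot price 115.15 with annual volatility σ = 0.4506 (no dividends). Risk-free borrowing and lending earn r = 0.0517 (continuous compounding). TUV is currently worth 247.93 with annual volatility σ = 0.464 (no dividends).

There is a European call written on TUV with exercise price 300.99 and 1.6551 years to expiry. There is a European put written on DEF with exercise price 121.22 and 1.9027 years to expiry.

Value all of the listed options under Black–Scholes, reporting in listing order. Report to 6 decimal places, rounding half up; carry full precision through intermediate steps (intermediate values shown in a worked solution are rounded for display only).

price(TUV call K=300.99) = 48.299213
price(DEF put K=121.22) = 24.887457

[TUV call K=300.99]
σ√T = 0.464·√1.6551 = 0.596939
d₁ = (ln(S/K) + (r+σ²/2)T) / (σ√T) = (ln(247.93/300.99) + (0.0517+0.464²/2)·1.6551) / 0.596939 = (-0.193931 + 0.263737) / 0.596939 = 0.116940
d₂ = d₁ − σ√T = 0.116940 − 0.596939 = -0.479999
e^{−rT} = 0.917990
N(d₁) = 0.546546,  N(d₂) = 0.315614
price = S·N(d₁) − K·e^{−rT}·N(d₂) = 135.505234 − 87.206021 = 48.299213
[DEF put K=121.22]
σ√T = 0.4506·√1.9027 = 0.621550
d₁ = (ln(S/K) + (r+σ²/2)T) / (σ√T) = (ln(115.15/121.22) + (0.0517+0.4506²/2)·1.9027) / 0.621550 = (-0.051371 + 0.291532) / 0.621550 = 0.386390
d₂ = d₁ − σ√T = 0.386390 − 0.621550 = -0.235161
e^{−rT} = 0.906314
N(−d₁) = 0.349604,  N(−d₂) = 0.592958
price = K·e^{−rT}·N(−d₂) − S·N(−d₁) = 65.144368 − 40.256911 = 24.887457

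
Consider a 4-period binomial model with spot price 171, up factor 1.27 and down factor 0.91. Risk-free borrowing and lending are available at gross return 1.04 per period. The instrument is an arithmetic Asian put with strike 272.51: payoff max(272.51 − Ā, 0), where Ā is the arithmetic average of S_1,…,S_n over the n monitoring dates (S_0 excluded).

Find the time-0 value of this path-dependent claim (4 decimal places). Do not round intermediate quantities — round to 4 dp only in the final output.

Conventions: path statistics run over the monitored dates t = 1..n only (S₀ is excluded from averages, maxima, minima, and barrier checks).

With p* = (R−d)/(u−d) = 0.3611, sum probability × payoff across the paths and divide by R^4.
Enumerate all 2^4 = 16 price paths (U = up ×1.27, D = down ×0.91); each path with k up-moves has probability p*^k·(1−p*)^(4−k).
DDDD: Ā=135.8347, payoff=136.6753, prob=0.166610
UDDD: Ā=189.5715, payoff=82.9385, prob=0.094171
DUDD: Ā=174.1815, payoff=98.3285, prob=0.094171
UUDD: Ā=243.0885, payoff=29.4215, prob=0.053227
DDUD: Ā=160.1766, payoff=112.3334, prob=0.094171
UDUD: Ā=223.5432, payoff=48.9668, prob=0.053227
DUUD: Ā=208.1532, payoff=64.3568, prob=0.053227
UUUD: Ā=290.4996, payoff=0.0000, prob=0.030085
DDDU: Ā=147.4322, payoff=125.0778, prob=0.094171
UDDU: Ā=205.7570, payoff=66.7530, prob=0.053227
DUDU: Ā=190.3670, payoff=82.1430, prob=0.053227
UUDU: Ā=265.6770, payoff=6.8330, prob=0.030085
DDUU: Ā=176.3621, payoff=96.1479, prob=0.053227
UDUU: Ā=246.1317, payoff=26.3783, prob=0.030085
DUUU: Ā=230.7417, payoff=41.7683, prob=0.030085
UUUU: Ā=322.0242, payoff=0.0000, prob=0.017004
Price = Σ prob·payoff / R^4 = 85.095387 / 1.169859 = 72.7399

price = 72.7399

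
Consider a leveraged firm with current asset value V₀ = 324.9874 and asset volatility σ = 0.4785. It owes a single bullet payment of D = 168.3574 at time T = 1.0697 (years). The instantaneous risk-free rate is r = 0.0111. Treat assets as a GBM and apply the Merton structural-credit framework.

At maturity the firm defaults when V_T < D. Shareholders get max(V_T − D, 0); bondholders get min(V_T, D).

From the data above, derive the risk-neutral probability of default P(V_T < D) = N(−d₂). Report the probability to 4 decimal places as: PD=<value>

PD=0.1345

Work the structural quantities from V₀ = 324.9874 against face 168.3574:
d₁ = [ln(V₀/D) + (r + σ²/2)T] / (σ√T)
   = [ln(324.9874/168.3574) + (0.0111 + 0.5·0.4785²)·1.0697] / (0.4785·√1.0697)
   = [0.657697 + 0.134334] / 0.494895 = 1.600403
d₂ = d₁ − σ√T = 1.600403 − 0.494895 = 1.105509
risk-neutral PD = N(−d₂) = N(-1.105509) = 0.134470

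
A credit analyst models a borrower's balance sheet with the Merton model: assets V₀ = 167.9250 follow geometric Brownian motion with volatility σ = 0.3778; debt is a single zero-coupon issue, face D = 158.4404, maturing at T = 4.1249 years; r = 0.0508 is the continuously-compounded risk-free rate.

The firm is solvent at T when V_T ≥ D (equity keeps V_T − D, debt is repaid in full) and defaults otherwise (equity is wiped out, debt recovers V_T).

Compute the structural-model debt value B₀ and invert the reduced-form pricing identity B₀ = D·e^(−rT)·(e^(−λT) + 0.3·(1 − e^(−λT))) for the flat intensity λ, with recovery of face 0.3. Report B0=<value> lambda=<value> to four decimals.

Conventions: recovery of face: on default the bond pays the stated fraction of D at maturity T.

B0=101.4072 lambda=0.0868

Apply the equity-as-call identities (strike 158.4404, horizon 4.1249 years):
d₁ = [ln(V₀/D) + (r + σ²/2)T] / (σ√T)
   = [ln(167.9250/158.4404) + (0.0508 + 0.5·0.3778²)·4.1249] / (0.3778·√4.1249)
   = [0.058139 + 0.503924] / 0.767306 = 0.732515
d₂ = d₁ − σ√T = 0.732515 − 0.767306 = -0.034791
N(d₁) = 0.768073,  N(d₂) = 0.486123,  e^(−rT) = 0.810953
E₀ = V₀·N(d₁) − D·e^(−rT)·N(d₂)
   = 167.9250·0.768073 − 158.4404·0.810953·0.486123 = 66.517764
B₀ = V₀ − E₀ = 167.9250 − 66.517764 = 101.407236
e^(−λT) = (B₀·e^(rT)/D − 0.3)/(1 − 0.3) = (101.4072·1.233117/158.4404 − 0.3)/0.7 = 0.69890903
λ = −ln(0.69890903)/4.1249 = 0.086847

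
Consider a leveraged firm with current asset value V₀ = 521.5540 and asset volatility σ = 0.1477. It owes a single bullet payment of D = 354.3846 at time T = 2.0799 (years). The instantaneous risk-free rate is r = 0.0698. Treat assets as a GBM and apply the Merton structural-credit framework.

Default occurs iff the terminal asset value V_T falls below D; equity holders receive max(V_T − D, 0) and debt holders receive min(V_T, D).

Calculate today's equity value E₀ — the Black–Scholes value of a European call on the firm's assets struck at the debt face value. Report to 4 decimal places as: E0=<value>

Equity is a call on the firm's assets struck at D = 354.3846:
d₁ = [ln(V₀/D) + (r + σ²/2)T] / (σ√T)
   = [ln(521.5540/354.3846) + (0.0698 + 0.5·0.1477²)·2.0799] / (0.1477·√2.0799)
   = [0.386430 + 0.167864] / 0.213011 = 2.602186
d₂ = d₁ − σ√T = 2.602186 − 0.213011 = 2.389175
N(d₁) = 0.995368,  N(d₂) = 0.991557,  e^(−rT) = 0.864869
E₀ = V₀·N(d₁) − D·e^(−rT)·N(d₂)
   = 521.5540·0.995368 − 354.3846·0.864869·0.991557 = 215.229849

E0=215.2298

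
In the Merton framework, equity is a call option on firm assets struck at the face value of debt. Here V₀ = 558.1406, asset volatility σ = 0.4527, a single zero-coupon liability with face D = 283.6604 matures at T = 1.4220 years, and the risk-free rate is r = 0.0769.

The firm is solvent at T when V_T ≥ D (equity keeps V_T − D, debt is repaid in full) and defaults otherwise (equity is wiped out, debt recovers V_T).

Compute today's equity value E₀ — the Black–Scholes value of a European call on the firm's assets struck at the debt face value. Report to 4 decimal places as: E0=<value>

Apply the equity-as-call identities (strike 283.6604, horizon 1.4220 years):
d₁ = [ln(V₀/D) + (r + σ²/2)T] / (σ√T)
   = [ln(558.1406/283.6604) + (0.0769 + 0.5·0.4527²)·1.4220] / (0.4527·√1.4220)
   = [0.676833 + 0.255062] / 0.539834 = 1.726263
d₂ = d₁ − σ√T = 1.726263 − 0.539834 = 1.186429
N(d₁) = 0.957850,  N(d₂) = 0.882273,  e^(−rT) = 0.896415
E₀ = V₀·N(d₁) − D·e^(−rT)·N(d₂)
   = 558.1406·0.957850 − 283.6604·0.896415·0.882273 = 310.272692

E0=310.2727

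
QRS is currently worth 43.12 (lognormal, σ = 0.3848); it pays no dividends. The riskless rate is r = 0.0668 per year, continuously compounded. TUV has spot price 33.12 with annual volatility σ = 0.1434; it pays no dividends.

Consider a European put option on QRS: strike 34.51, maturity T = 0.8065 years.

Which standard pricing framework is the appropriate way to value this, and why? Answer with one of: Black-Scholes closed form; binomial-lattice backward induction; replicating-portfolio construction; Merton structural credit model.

Key observation: everything needed for the exact continuous-time valuation of the European put on QRS (strike 34.51) is given, and no feature rules the closed form out.

framework: Black-Scholes closed form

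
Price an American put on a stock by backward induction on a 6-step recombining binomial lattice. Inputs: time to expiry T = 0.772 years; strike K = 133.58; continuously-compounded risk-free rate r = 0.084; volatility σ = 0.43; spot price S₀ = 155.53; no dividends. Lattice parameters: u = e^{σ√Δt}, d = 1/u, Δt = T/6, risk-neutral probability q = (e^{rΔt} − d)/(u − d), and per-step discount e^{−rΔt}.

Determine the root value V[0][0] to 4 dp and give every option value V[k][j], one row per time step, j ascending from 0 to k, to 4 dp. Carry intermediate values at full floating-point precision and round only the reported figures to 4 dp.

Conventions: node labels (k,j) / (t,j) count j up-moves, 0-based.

price = 10.2335
tree:
10.2335
16.0811 4.5298
24.4761 7.9232 1.1890
35.7781 13.5551 2.3876 0.0000
49.6593 22.4899 4.7946 0.0000 0.0000
61.6545 35.6636 9.6280 0.0000 0.0000 0.0000
71.9352 49.6593 19.3338 0.0000 0.0000 0.0000 0.0000

Δt=0.12867  u=1.16677  d=0.85706  q=0.49660  discount=0.98925
step 6 (expiry): payoffs max(K−S,0) = 71.9352 49.6593 19.3338 0.0000 0.0000 0.0000 0.0000
k=5: (k=5,j=0): S=71.9255, K−S=61.6545, hold=60.2186 ⇒ V=61.6545 exercise | (k=5,j=1): S=97.9164, K−S=35.6636, hold=34.2277 ⇒ V=35.6636 exercise | (k=5,j=2): S=133.2993, K−S=0.2807, hold=9.6280 ⇒ V=9.6280 continue | (k=5,j=3): S=181.4682, K−S=0.0000, hold=0.0000 ⇒ V=0.0000 continue | (k=5,j=4): S=247.0432, K−S=0.0000, hold=0.0000 ⇒ V=0.0000 continue | (k=5,j=5): S=336.3144, K−S=0.0000, hold=0.0000 ⇒ V=0.0000 continue
k=4: (k=4,j=0): S=83.9207, K−S=49.6593, hold=48.2233 ⇒ V=49.6593 exercise | (k=4,j=1): S=114.2462, K−S=19.3338, hold=22.4899 ⇒ V=22.4899 continue | (k=4,j=2): S=155.5300, K−S=0.0000, hold=4.7946 ⇒ V=4.7946 continue | (k=4,j=3): S=211.7321, K−S=0.0000, hold=0.0000 ⇒ V=0.0000 continue | (k=4,j=4): S=288.2433, K−S=0.0000, hold=0.0000 ⇒ V=0.0000 continue
k=3: (k=3,j=0): S=97.9164, K−S=35.6636, hold=35.7781 ⇒ V=35.7781 continue | (k=3,j=1): S=133.2993, K−S=0.2807, hold=13.5551 ⇒ V=13.5551 continue | (k=3,j=2): S=181.4682, K−S=0.0000, hold=2.3876 ⇒ V=2.3876 continue | (k=3,j=3): S=247.0432, K−S=0.0000, hold=0.0000 ⇒ V=0.0000 continue
k=2: (k=2,j=0): S=114.2462, K−S=19.3338, hold=24.4761 ⇒ V=24.4761 continue | (k=2,j=1): S=155.5300, K−S=0.0000, hold=7.9232 ⇒ V=7.9232 continue | (k=2,j=2): S=211.7321, K−S=0.0000, hold=1.1890 ⇒ V=1.1890 continue
k=1: (k=1,j=0): S=133.2993, K−S=0.2807, hold=16.0811 ⇒ V=16.0811 continue | (k=1,j=1): S=181.4682, K−S=0.0000, hold=4.5298 ⇒ V=4.5298 continue
k=0: (k=0,j=0): S=155.5300, K−S=0.0000, hold=10.2335 ⇒ V=10.2335 continue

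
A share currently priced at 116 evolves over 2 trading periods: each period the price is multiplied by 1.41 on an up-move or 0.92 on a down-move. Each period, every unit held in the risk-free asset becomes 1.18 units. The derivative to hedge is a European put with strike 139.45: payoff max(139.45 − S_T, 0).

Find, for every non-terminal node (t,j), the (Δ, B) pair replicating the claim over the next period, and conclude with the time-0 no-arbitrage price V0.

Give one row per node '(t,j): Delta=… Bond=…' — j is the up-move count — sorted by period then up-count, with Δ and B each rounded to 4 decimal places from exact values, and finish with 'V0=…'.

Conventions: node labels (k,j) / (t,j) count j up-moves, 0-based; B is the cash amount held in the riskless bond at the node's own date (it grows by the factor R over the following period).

(0,0): Delta=-0.2888 Bond=40.0313
(1,0): Delta=-0.7892 Bond=100.6353
(1,1): Delta=0.0000 Bond=0.0000
V0=6.5299

Under the risk-neutral measure, an up-move has probability p* = (R−d)/(u−d) = 0.5306 and values discount at R = 1.18.
Expiry values: V(2,0)=41.2676, V(2,1)=0.0000, V(2,2)=0.0000
Node (1,0) S=106.7200: V=(p*·0.0000+(1−p*)·41.2676)/1.18=16.4157; Δ=(0.0000−41.2676)/(150.4752−98.1824)=-0.7892; B=V−Δ·S=100.6353
Node (1,1) S=163.5600: V=(p*·0.0000+(1−p*)·0.0000)/1.18=0.0000; Δ=(0.0000−0.0000)/(230.6196−150.4752)=0.0000; B=V−Δ·S=0.0000
Node (0,0) S=116.0000: V=(p*·0.0000+(1−p*)·16.4157)/1.18=6.5299; Δ=(0.0000−16.4157)/(163.5600−106.7200)=-0.2888; B=V−Δ·S=40.0313
Sanity check at the root: Δ(0,0)·S0 + B(0,0) reproduces V0 = 6.5299.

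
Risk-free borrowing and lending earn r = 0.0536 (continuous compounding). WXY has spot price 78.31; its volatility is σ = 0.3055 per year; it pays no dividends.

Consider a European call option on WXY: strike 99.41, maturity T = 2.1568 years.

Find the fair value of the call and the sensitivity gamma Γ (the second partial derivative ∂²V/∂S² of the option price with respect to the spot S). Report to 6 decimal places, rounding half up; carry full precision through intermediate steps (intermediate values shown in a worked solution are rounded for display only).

σ√T = 0.3055·√2.1568 = 0.448659
d₁ = (ln(S/K) + (r+σ²/2)T) / (σ√T) = (ln(78.31/99.41) + (0.0536+0.3055²/2)·2.1568) / 0.448659 = (-0.238577 + 0.216252) / 0.448659 = -0.049761
d₂ = d₁ − σ√T = -0.049761 − 0.448659 = -0.498419
e^{−rT} = 0.890827
N(d₁) = 0.480157,  N(d₂) = 0.309094
Call price V = S·N(d₁) − K·e^{−rT}·N(d₂) = 37.601058 − 27.372505 = 10.228553
φ(d₁) = (1/√(2π))·e^{−d₁²/2} = 0.398449
Γ = φ(d₁) / (S·σ·√T) = 0.011341

price = 10.228553
Γ = 0.011341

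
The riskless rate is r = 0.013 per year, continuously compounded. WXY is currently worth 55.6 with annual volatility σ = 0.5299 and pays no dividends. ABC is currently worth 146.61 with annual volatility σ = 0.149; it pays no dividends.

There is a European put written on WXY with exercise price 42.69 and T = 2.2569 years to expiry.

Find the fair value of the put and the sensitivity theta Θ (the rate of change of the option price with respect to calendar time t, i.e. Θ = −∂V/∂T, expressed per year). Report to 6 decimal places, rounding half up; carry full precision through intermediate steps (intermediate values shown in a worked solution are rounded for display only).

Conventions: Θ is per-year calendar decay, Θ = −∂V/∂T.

σ√T = 0.5299·√2.2569 = 0.796068
d₁ = (ln(S/K) + (r+σ²/2)T) / (σ√T) = (ln(55.6/42.69) + (0.013+0.5299²/2)·2.2569) / 0.796068 = (0.264219 + 0.346202) / 0.796068 = 0.766794
d₂ = d₁ − σ√T = 0.766794 − 0.796068 = -0.029274
e^{−rT} = 0.971087
N(−d₁) = 0.221602,  N(−d₂) = 0.511677
Put price V = K·e^{−rT}·N(−d₂) − S·N(−d₁) = 21.211913 − 12.321068 = 8.890845
φ(d₁) = (1/√(2π))·e^{−d₁²/2} = 0.297326
Θ = −S·φ(d₁)·σ/(2√T) + r·K·e^{−rT}·N(−d₂) = −2.915519 + 0.275755 = -2.639764

price = 8.890845
Θ = -2.639764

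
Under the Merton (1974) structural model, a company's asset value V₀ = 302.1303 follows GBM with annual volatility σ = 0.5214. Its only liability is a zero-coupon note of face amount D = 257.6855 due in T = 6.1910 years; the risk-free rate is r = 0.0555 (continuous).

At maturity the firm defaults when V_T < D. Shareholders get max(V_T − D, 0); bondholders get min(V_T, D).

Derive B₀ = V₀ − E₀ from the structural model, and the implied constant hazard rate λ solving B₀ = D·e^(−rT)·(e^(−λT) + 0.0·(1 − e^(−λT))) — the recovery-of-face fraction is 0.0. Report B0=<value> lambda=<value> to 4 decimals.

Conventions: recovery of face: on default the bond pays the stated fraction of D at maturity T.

B0=117.8883 lambda=0.0708

With assets at 302.1303 and a single debt payment of 257.6855 at 6.1910 years:
d₁ = [ln(V₀/D) + (r + σ²/2)T] / (σ√T)
   = [ln(302.1303/257.6855) + (0.0555 + 0.5·0.5214²)·6.1910] / (0.5214·√6.1910)
   = [0.159119 + 1.185137] / 1.297333 = 1.036168
d₂ = d₁ − σ√T = 1.036168 − 1.297333 = -0.261164
N(d₁) = 0.849938,  N(d₂) = 0.396983,  e^(−rT) = 0.709212
E₀ = V₀·N(d₁) − D·e^(−rT)·N(d₂)
   = 302.1303·0.849938 − 257.6855·0.709212·0.396983 = 184.242004
B₀ = V₀ − E₀ = 302.1303 − 184.242004 = 117.888296
e^(−λT) = (B₀·e^(rT)/D − 0)/(1 − 0) = (117.8883·1.410015/257.6855 − 0)/1 = 0.64506655
λ = −ln(0.64506655)/6.1910 = 0.070813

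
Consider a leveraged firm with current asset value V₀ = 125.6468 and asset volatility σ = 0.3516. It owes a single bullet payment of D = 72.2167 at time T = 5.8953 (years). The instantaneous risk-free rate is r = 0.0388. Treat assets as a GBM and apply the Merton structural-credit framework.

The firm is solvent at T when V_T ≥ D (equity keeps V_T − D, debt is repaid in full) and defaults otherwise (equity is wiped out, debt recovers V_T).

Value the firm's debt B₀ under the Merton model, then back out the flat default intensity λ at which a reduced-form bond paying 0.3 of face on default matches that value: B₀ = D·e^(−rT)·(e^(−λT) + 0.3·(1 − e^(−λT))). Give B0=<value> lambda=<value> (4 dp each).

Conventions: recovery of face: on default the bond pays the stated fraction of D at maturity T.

Apply the equity-as-call identities (strike 72.2167, horizon 5.8953 years):
d₁ = [ln(V₀/D) + (r + σ²/2)T] / (σ√T)
   = [ln(125.6468/72.2167) + (0.0388 + 0.5·0.3516²)·5.8953] / (0.3516·√5.8953)
   = [0.553803 + 0.593134] / 0.853693 = 1.343500
d₂ = d₁ − σ√T = 1.343500 − 0.853693 = 0.489807
N(d₁) = 0.910445,  N(d₂) = 0.687865,  e^(−rT) = 0.795537
E₀ = V₀·N(d₁) − D·e^(−rT)·N(d₂)
   = 125.6468·0.910445 − 72.2167·0.795537·0.687865 = 74.875928
B₀ = V₀ − E₀ = 125.6468 − 74.875928 = 50.770872
e^(−λT) = (B₀·e^(rT)/D − 0.3)/(1 − 0.3) = (50.7709·1.257012/72.2167 − 0.3)/0.7 = 0.83389163
λ = −ln(0.83389163)/5.8953 = 0.030813

B0=50.7709 lambda=0.0308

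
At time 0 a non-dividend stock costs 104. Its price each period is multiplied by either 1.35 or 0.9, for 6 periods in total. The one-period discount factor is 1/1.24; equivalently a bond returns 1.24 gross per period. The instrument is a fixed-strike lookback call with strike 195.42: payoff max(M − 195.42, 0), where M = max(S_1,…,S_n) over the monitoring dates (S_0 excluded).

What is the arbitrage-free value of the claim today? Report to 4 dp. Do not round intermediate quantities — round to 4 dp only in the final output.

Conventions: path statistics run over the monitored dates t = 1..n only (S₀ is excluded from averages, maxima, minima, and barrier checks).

price = 53.4779

Under the martingale measure an up-move has probability p* = 0.7556; value the claim as the probability-weighted average of per-path payoffs, discounted 6 periods at R = 1.24.
Enumerate all 2^6 = 64 price paths (U = up ×1.35, D = down ×0.9); each path with k up-moves has probability p*^k·(1−p*)^(6−k).
DDDDDD: M=93.6000, payoff=0.0000, prob=0.000213
UDDDDD: M=140.4000, payoff=0.0000, prob=0.000659
DUDDDD: M=126.3600, payoff=0.0000, prob=0.000659
UUDDDD: M=189.5400, payoff=0.0000, prob=0.002038
DDUDDD: M=113.7240, payoff=0.0000, prob=0.000659
UDUDDD: M=170.5860, payoff=0.0000, prob=0.002038
DUUDDD: M=170.5860, payoff=0.0000, prob=0.002038
UUUDDD: M=255.8790, payoff=60.4590, prob=0.006300
DDDUDD: M=102.3516, payoff=0.0000, prob=0.000659
UDDUDD: M=153.5274, payoff=0.0000, prob=0.002038
DUDUDD: M=153.5274, payoff=0.0000, prob=0.002038
UUDUDD: M=230.2911, payoff=34.8711, prob=0.006300
DDUUDD: M=153.5274, payoff=0.0000, prob=0.002038
UDUUDD: M=230.2911, payoff=34.8711, prob=0.006300
DUUUDD: M=230.2911, payoff=34.8711, prob=0.006300
UUUUDD: M=345.4366, payoff=150.0166, prob=0.019473
DDDDUD: M=93.6000, payoff=0.0000, prob=0.000659
UDDDUD: M=140.4000, payoff=0.0000, prob=0.002038
DUDDUD: M=138.1747, payoff=0.0000, prob=0.002038
UUDDUD: M=207.2620, payoff=11.8420, prob=0.006300
DDUDUD: M=138.1747, payoff=0.0000, prob=0.002038
UDUDUD: M=207.2620, payoff=11.8420, prob=0.006300
DUUDUD: M=207.2620, payoff=11.8420, prob=0.006300
UUUDUD: M=310.8930, payoff=115.4730, prob=0.019473
DDDUUD: M=138.1747, payoff=0.0000, prob=0.002038
UDDUUD: M=207.2620, payoff=11.8420, prob=0.006300
DUDUUD: M=207.2620, payoff=11.8420, prob=0.006300
UUDUUD: M=310.8930, payoff=115.4730, prob=0.019473
DDUUUD: M=207.2620, payoff=11.8420, prob=0.006300
UDUUUD: M=310.8930, payoff=115.4730, prob=0.019473
DUUUUD: M=310.8930, payoff=115.4730, prob=0.019473
UUUUUD: M=466.3395, payoff=270.9195, prob=0.060188
DDDDDU: M=93.6000, payoff=0.0000, prob=0.000659
UDDDDU: M=140.4000, payoff=0.0000, prob=0.002038
DUDDDU: M=126.3600, payoff=0.0000, prob=0.002038
UUDDDU: M=189.5400, payoff=0.0000, prob=0.006300
DDUDDU: M=124.3572, payoff=0.0000, prob=0.002038
UDUDDU: M=186.5358, payoff=0.0000, prob=0.006300
DUUDDU: M=186.5358, payoff=0.0000, prob=0.006300
UUUDDU: M=279.8037, payoff=84.3837, prob=0.019473
DDDUDU: M=124.3572, payoff=0.0000, prob=0.002038
UDDUDU: M=186.5358, payoff=0.0000, prob=0.006300
DUDUDU: M=186.5358, payoff=0.0000, prob=0.006300
UUDUDU: M=279.8037, payoff=84.3837, prob=0.019473
DDUUDU: M=186.5358, payoff=0.0000, prob=0.006300
UDUUDU: M=279.8037, payoff=84.3837, prob=0.019473
DUUUDU: M=279.8037, payoff=84.3837, prob=0.019473
UUUUDU: M=419.7055, payoff=224.2855, prob=0.060188
DDDDUU: M=124.3572, payoff=0.0000, prob=0.002038
UDDDUU: M=186.5358, payoff=0.0000, prob=0.006300
DUDDUU: M=186.5358, payoff=0.0000, prob=0.006300
UUDDUU: M=279.8037, payoff=84.3837, prob=0.019473
DDUDUU: M=186.5358, payoff=0.0000, prob=0.006300
UDUDUU: M=279.8037, payoff=84.3837, prob=0.019473
DUUDUU: M=279.8037, payoff=84.3837, prob=0.019473
UUUDUU: M=419.7055, payoff=224.2855, prob=0.060188
DDDUUU: M=186.5358, payoff=0.0000, prob=0.006300
UDDUUU: M=279.8037, payoff=84.3837, prob=0.019473
DUDUUU: M=279.8037, payoff=84.3837, prob=0.019473
UUDUUU: M=419.7055, payoff=224.2855, prob=0.060188
DDUUUU: M=279.8037, payoff=84.3837, prob=0.019473
UDUUUU: M=419.7055, payoff=224.2855, prob=0.060188
DUUUUU: M=419.7055, payoff=224.2855, prob=0.060188
UUUUUU: M=629.5583, payoff=434.1383, prob=0.186037
Price = Σ prob·payoff / R^6 = 194.403505 / 3.635215 = 53.4779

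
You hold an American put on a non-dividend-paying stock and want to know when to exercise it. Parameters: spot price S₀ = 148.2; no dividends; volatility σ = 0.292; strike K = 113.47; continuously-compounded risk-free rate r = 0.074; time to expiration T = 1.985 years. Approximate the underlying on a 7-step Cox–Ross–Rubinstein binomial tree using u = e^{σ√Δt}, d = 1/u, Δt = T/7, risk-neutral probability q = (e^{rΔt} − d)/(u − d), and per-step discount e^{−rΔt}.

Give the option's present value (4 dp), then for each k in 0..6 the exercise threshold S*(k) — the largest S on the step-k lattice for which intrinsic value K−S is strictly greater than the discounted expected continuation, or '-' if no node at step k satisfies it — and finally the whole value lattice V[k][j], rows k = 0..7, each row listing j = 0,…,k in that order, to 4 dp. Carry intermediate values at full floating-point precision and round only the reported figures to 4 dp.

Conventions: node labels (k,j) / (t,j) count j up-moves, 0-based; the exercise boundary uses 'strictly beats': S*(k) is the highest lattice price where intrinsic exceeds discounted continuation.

Δt=0.28357, u=1.16824, d=0.85599, q=0.52912, disc=e^(-rΔt)=0.97923
k=7 terminal: V=max(K-S,0) → 63.5659 45.3622 20.5183 0.0000 0.0000 0.0000 0.0000 0.0000
k=6: j=0 S=58.2997 intr=55.1703 cont=52.8140 V=55.1703[EX]; j=1 S=79.5659 intr=33.9041 cont=31.5478 V=33.9041[EX]; j=2 S=108.5895 intr=4.8805 cont=9.4610 V=9.4610[hold]; j=3 S=148.2000 intr=0.0000 cont=0.0000 V=0.0000[hold]; j=4 S=202.2594 intr=0.0000 cont=0.0000 V=0.0000[hold]; j=5 S=276.0382 intr=0.0000 cont=0.0000 V=0.0000[hold]; j=6 S=376.7296 intr=0.0000 cont=0.0000 V=0.0000[hold]  S*(6)=79.5659
k=5: j=0 S=68.1078 intr=45.3622 cont=43.0059 V=45.3622[EX]; j=1 S=92.9517 intr=20.5183 cont=20.5353 V=20.5353[hold]; j=2 S=126.8580 intr=0.0000 cont=4.3625 V=4.3625[hold]; j=3 S=173.1324 intr=0.0000 cont=0.0000 V=0.0000[hold]; j=4 S=236.2865 intr=0.0000 cont=0.0000 V=0.0000[hold]; j=5 S=322.4775 intr=0.0000 cont=0.0000 V=0.0000[hold]  S*(5)=68.1078
k=4: j=0 S=79.5659 intr=33.9041 cont=31.5566 V=33.9041[EX]; j=1 S=108.5895 intr=4.8805 cont=11.7292 V=11.7292[hold]; j=2 S=148.2000 intr=0.0000 cont=2.0116 V=2.0116[hold]; j=3 S=202.2594 intr=0.0000 cont=0.0000 V=0.0000[hold]; j=4 S=276.0382 intr=0.0000 cont=0.0000 V=0.0000[hold]  S*(4)=79.5659
k=3: j=0 S=92.9517 intr=20.5183 cont=21.7105 V=21.7105[hold]; j=1 S=126.8580 intr=0.0000 cont=6.4506 V=6.4506[hold]; j=2 S=173.1324 intr=0.0000 cont=0.9275 V=0.9275[hold]; j=3 S=236.2865 intr=0.0000 cont=0.0000 V=0.0000[hold]  S*(3)=-
k=2: j=0 S=108.5895 intr=4.8805 cont=13.3530 V=13.3530[hold]; j=1 S=148.2000 intr=0.0000 cont=3.4550 V=3.4550[hold]; j=2 S=202.2594 intr=0.0000 cont=0.4277 V=0.4277[hold]  S*(2)=-
k=1: j=0 S=126.8580 intr=0.0000 cont=7.9473 V=7.9473[hold]; j=1 S=173.1324 intr=0.0000 cont=1.8147 V=1.8147[hold]  S*(1)=-
k=0: j=0 S=148.2000 intr=0.0000 cont=4.6048 V=4.6048[hold]  S*(0)=-

price = 4.6048
boundary = - - - - 79.5659 68.1078 79.5659
tree:
4.6048
7.9473 1.8147
13.3530 3.4550 0.4277
21.7105 6.4506 0.9275 0.0000
33.9041 11.7292 2.0116 0.0000 0.0000
45.3622 20.5353 4.3625 0.0000 0.0000 0.0000
55.1703 33.9041 9.4610 0.0000 0.0000 0.0000 0.0000
63.5659 45.3622 20.5183 0.0000 0.0000 0.0000 0.0000 0.0000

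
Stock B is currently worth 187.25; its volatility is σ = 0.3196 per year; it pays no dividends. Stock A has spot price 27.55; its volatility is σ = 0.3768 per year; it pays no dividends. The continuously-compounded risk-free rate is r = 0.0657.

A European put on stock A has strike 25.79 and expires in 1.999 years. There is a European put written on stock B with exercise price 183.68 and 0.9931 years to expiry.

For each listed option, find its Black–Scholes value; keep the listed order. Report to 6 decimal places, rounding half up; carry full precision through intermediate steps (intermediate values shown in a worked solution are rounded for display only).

price(stock A put K=25.79) = 3.149167
price(stock B put K=183.68) = 15.934314

[stock A put K=25.79]
σ√T = 0.3768·√1.999 = 0.532742
d₁ = (ln(S/K) + (r+σ²/2)T) / (σ√T) = (ln(27.55/25.79) + (0.0657+0.3768²/2)·1.999) / 0.532742 = (0.066016 + 0.273242) / 0.532742 = 0.636813
d₂ = d₁ − σ√T = 0.636813 − 0.532742 = 0.104070
e^{−rT} = 0.876925
N(−d₁) = 0.262123,  N(−d₂) = 0.458557
price = K·e^{−rT}·N(−d₂) − S·N(−d₁) = 10.370666 − 7.221498 = 3.149167
[stock B put K=183.68]
σ√T = 0.3196·√0.9931 = 0.318495
d₁ = (ln(S/K) + (r+σ²/2)T) / (σ√T) = (ln(187.25/183.68) + (0.0657+0.3196²/2)·0.9931) / 0.318495 = (0.019250 + 0.115966) / 0.318495 = 0.424546
d₂ = d₁ − σ√T = 0.424546 − 0.318495 = 0.106050
e^{−rT} = 0.936836
N(−d₁) = 0.335584,  N(−d₂) = 0.457771
price = K·e^{−rT}·N(−d₂) − S·N(−d₁) = 78.772411 − 62.838098 = 15.934314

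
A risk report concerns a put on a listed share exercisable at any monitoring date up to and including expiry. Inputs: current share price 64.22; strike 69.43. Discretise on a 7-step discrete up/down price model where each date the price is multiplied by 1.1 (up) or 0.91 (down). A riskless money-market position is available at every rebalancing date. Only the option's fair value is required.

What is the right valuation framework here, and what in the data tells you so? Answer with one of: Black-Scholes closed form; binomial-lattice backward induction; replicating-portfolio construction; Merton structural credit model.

framework: binomial-lattice backward induction

Key observation: the defining feature is the embedded early-exercise option across 7 discrete dates on the spot-64.22 tree; pricing the strike-69.43 put means working backward with an exercise test at every node.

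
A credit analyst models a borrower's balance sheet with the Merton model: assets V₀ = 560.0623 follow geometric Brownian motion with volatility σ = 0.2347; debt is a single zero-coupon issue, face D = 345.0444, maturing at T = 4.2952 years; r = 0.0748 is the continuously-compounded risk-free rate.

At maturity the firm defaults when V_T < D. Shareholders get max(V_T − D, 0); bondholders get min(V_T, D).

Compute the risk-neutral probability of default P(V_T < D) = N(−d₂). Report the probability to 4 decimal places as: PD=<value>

PD=0.0788

With assets at 560.0623 and a single debt payment of 345.0444 at 4.2952 years:
d₁ = [ln(V₀/D) + (r + σ²/2)T] / (σ√T)
   = [ln(560.0623/345.0444) + (0.0748 + 0.5·0.2347²)·4.2952] / (0.2347·√4.2952)
   = [0.484375 + 0.439580] / 0.486413 = 1.899528
d₂ = d₁ − σ√T = 1.899528 − 0.486413 = 1.413116
risk-neutral PD = N(−d₂) = N(-1.413116) = 0.078811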